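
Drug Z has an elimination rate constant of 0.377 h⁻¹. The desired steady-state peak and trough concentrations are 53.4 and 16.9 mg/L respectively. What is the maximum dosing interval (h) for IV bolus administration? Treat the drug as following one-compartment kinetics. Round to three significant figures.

3.05 h

Between IV bolus doses, concentration decays as C = C₀·e^(−kτ), so C_peak/C_trough = e^(kτ).
τ_max = ln(C_peak/C_trough) / k = ln(53.4/16.9) / 0.3770 = 1.150 / 0.3770 = 3.050 h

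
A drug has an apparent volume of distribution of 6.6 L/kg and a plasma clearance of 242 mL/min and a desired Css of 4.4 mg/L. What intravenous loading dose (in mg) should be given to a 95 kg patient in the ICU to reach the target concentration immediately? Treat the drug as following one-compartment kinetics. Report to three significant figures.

2760 mg

Total Vd = 6.6 × 95 = 627.0 L
LD = Vd × C = 627.0 × 4.400 = 2759 mg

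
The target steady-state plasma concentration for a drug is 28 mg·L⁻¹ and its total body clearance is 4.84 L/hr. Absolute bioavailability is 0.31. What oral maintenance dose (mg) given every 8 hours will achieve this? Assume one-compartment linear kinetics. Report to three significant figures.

3500 mg

D = CL × Css × τ / F = 4.840 × 28 × 8 / 0.31 = 3497 mg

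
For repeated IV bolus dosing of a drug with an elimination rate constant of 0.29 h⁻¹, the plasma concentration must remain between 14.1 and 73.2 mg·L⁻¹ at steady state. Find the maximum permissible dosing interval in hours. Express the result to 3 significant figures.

Between IV bolus doses, concentration decays as C = C₀·e^(−kτ), so C_peak/C_trough = e^(kτ).
τ_max = ln(C_peak/C_trough) / k = ln(73.2/14.1) / 0.2900 = 1.647 / 0.2900 = 5.679 h

5.68 h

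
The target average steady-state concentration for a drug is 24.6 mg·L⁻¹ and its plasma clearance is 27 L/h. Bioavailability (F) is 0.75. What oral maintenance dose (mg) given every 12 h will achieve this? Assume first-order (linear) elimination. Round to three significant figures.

D = CL × Css × τ / F = 27.00 × 24.6 × 12 / 0.75 = 10630 mg

10600 mg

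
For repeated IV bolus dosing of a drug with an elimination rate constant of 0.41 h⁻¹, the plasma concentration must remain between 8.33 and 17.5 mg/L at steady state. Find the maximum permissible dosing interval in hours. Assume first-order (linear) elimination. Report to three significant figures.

1.81 h

Between IV bolus doses, concentration decays as C = C₀·e^(−kτ), so C_peak/C_trough = e^(kτ).
τ_max = ln(C_peak/C_trough) / k = ln(17.5/8.33) / 0.4100 = 0.7423 / 0.4100 = 1.810 h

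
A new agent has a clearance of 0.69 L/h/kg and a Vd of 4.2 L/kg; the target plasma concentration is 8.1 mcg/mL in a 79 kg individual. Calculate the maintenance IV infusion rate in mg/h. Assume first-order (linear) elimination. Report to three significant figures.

442 mg/h

CL = 0.69 L/h/kg × 79 kg = 54.51 L/h
R₀ = 54.51 × 8.1 = 441.5 mg/h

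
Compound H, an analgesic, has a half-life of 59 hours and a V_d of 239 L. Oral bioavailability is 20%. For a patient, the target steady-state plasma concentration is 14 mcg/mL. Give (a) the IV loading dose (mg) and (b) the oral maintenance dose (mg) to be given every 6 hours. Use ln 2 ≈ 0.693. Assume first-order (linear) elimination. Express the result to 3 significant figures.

(a) 3350 mg; (b) 1180 mg

LD = Vd × C = 239.0 × 14 = 3346 mg
CL = 0.693 × Vd / t½ = 0.693 × 239.0 / 59 = 2.807 L/h
D = CL × Css × τ / F = 2.807 × 14 × 6 / 0.2 = 1179 mg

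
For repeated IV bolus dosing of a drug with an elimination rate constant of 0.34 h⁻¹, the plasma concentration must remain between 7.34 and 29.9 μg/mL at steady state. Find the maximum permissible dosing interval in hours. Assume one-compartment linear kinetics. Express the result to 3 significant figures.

4.13 h

Between IV bolus doses, concentration decays as C = C₀·e^(−kτ), so C_peak/C_trough = e^(kτ).
τ_max = ln(C_peak/C_trough) / k = ln(29.9/7.34) / 0.3400 = 1.405 / 0.3400 = 4.132 h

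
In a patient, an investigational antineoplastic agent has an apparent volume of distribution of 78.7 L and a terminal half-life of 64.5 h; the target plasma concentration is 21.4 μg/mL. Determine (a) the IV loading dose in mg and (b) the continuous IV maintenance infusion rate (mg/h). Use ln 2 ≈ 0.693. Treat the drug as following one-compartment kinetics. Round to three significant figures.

LD = Vd × C = 78.70 × 21.4 = 1684 mg
CL = 0.693 × Vd / t½ = 0.693 × 78.70 / 64.5 = 0.8456 L/h
Infusion rate = CL × Css = 0.8456 × 21.4 = 18.10 mg/h

(a) 1680 mg; (b) 18.1 mg/h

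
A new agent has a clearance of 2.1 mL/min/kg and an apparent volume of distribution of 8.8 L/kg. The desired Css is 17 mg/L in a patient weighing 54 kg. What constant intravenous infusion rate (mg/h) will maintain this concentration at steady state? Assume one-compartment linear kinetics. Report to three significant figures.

CL = 2.1 mL/min/kg × 54 kg = 113.4 mL/min = 113.4 × 60/1000 = 6.804 L/h
Maintenance depends on clearance, not Vd — rate in must match rate out.
R₀ = 6.804 × 17 = 115.7 mg/h

116 mg/h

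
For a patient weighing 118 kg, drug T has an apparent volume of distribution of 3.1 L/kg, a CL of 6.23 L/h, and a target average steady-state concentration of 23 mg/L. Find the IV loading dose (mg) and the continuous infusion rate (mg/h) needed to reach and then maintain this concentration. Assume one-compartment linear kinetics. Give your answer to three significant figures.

Vd = 3.1 L/kg × 118 kg = 365.8 L
Loading dose = Vd × C = 365.8 × 23 = 8413 mg
Maintenance: replace elimination → rate = CL × Css = 6.230 × 23 = 143.3 mg/h

(a) 8410 mg; (b) 143 mg/h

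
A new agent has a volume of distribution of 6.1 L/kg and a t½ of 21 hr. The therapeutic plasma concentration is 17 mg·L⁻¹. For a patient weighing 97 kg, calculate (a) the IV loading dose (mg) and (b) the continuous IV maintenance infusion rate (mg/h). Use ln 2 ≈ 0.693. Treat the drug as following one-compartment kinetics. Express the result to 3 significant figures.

(a) 10100 mg; (b) 332 mg/h

Vd(total) = 97 kg × 6.1 L/kg = 591.7 L
LD = Vd × C = 591.7 × 17 = 10060 mg
CL = 0.693 × Vd / t½ = 0.693 × 591.7 / 21 = 19.53 L/h
Infusion rate = CL × Css = 19.53 × 17 = 332.0 mg/h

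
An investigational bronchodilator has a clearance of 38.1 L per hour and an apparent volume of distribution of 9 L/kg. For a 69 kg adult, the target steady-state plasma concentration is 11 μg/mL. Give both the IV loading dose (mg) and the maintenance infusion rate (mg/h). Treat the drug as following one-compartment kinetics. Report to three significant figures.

(a) 6830 mg; (b) 419 mg/h

Vd(total) = 69 kg × 9 L/kg = 621.0 L
Loading dose = Vd × C = 621.0 × 11 = 6831 mg
Maintenance: replace elimination → rate = CL × Css = 38.10 × 11 = 419.1 mg/h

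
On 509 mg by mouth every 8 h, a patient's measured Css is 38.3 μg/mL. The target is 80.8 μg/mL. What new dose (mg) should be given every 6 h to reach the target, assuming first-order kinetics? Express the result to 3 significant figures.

805 mg

With linear kinetics, Css is proportional to dose rate (D/τ) at fixed clearance.
D₂ = D₁ × (Css,target / Css,current) × (τ₂/τ₁) = 509 × (80.8/38.3) × (6/8) = 805.4 mg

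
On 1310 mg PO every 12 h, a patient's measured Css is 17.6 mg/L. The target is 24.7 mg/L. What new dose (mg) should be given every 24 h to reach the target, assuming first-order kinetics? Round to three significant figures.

3680 mg

With linear kinetics, Css is proportional to dose rate (D/τ) at fixed clearance.
D₂ = D₁ × (Css,target / Css,current) × (τ₂/τ₁) = 1310 × (24.7/17.6) × (24/12) = 3677 mg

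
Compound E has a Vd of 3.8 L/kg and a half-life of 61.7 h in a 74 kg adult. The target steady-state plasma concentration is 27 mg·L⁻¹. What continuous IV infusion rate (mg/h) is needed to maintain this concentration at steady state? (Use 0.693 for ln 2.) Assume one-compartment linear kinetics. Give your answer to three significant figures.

85.3 mg/h

Total Vd = 3.8 × 74 = 281.2 L
CL = ln 2 · Vd / t½ = 0.693 × 281.2 / 61.7 = 3.158 L/h
Infusion rate = CL × Css = 3.158 × 27 = 85.27 mg/h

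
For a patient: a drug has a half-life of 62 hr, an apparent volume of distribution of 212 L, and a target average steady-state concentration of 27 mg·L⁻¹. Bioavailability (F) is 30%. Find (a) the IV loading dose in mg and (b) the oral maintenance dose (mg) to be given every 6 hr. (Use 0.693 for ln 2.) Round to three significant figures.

(a) 5720 mg; (b) 1280 mg

LD = Vd × C = 212.0 × 27 = 5724 mg
CL = 0.693 × Vd / t½ = 0.693 × 212.0 / 62 = 2.370 L/h
D = CL × Css × τ / F = 2.370 × 27 × 6 / 0.3 = 1280 mg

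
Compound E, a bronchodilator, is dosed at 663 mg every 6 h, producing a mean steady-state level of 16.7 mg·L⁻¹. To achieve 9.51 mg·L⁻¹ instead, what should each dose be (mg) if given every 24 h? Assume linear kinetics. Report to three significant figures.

With linear kinetics, Css is proportional to dose rate (D/τ) at fixed clearance.
D₂ = D₁ × (Css,target / Css,current) × (τ₂/τ₁) = 663 × (9.51/16.7) × (24/6) = 1510 mg

1510 mg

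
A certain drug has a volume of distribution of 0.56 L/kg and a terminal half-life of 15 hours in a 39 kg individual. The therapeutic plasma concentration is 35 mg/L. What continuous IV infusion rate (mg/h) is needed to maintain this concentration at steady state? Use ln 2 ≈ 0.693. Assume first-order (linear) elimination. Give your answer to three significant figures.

35.3 mg/h

Total Vd = 0.56 × 39 = 21.84 L
CL = 0.693 × Vd / t½ = 0.693 × 21.84 / 15 = 1.009 L/h
Infusion rate = CL × Css = 1.009 × 35 = 35.32 mg/h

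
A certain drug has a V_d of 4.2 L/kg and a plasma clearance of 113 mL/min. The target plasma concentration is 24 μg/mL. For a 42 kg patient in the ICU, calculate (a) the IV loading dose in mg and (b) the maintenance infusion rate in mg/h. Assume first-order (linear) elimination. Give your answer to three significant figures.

(a) 4230 mg; (b) 163 mg/h

Vd = 4.2 L/kg × 42 kg = 176.4 L
LD = Vd · C_target = 176.4 × 24 = 4234 mg
CL = 113 mL/min × 60/1000 = 6.780 L/h
Infusion rate = 6.780 L/h × 24 mg/L = 162.7 mg/h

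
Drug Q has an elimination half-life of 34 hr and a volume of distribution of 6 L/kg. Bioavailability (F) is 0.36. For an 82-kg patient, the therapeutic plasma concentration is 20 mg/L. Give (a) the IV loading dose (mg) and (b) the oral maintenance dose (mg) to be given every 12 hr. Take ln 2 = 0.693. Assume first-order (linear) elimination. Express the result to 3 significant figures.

Total Vd = 6 × 82 = 492.0 L
LD = Vd × C = 492.0 × 20 = 9840 mg
CL = 0.693 × Vd / t½ = 0.693 × 492.0 / 34 = 10.03 L/h
D = CL × Css × τ / F = 10.03 × 20 × 12 / 0.36 = 6687 mg

(a) 9840 mg; (b) 6690 mg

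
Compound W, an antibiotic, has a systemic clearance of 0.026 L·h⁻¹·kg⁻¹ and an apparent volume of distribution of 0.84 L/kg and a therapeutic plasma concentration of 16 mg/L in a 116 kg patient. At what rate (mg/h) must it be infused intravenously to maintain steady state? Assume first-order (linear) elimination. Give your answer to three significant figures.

48.3 mg/h

CL = 0.026 L·h⁻¹·kg⁻¹ × 116 kg = 3.016 L/h
Rate = CL × Css = 3.016 × 16 = 48.26 mg/h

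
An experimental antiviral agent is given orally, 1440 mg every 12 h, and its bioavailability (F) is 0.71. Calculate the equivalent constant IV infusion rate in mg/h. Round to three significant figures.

Equivalent systemic input: infusion rate = F·D/τ.
Rate = 0.71 × 1440 / 12 = 85.20 mg/h

85.2 mg/h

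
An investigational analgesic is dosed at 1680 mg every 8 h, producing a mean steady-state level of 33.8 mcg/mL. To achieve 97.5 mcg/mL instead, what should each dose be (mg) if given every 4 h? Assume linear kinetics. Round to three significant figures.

For first-order elimination, Css ∝ F·D/(CL·τ); F and CL are unchanged, so Css ∝ D/τ.
D₂ = D₁ × (Css,target / Css,current) × (τ₂/τ₁) = 1680 × (97.5/33.8) × (4/8) = 2423 mg

2420 mg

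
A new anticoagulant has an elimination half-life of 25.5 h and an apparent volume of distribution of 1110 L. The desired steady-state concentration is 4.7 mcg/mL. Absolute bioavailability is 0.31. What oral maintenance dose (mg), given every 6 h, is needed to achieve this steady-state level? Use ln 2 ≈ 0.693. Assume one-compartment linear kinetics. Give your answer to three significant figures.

CL = ln 2 · Vd / t½ = 0.693 × 1110 / 25.5 = 30.17 L/h
D = CL × Css × τ / F = 30.17 × 4.7 × 6 / 0.31 = 2744 mg

2740 mg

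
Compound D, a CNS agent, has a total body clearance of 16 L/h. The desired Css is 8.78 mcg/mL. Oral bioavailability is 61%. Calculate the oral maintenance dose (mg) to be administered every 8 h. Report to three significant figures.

D = CL × Css × τ / F = 16.00 × 8.78 × 8 / 0.61 = 1842 mg

1840 mg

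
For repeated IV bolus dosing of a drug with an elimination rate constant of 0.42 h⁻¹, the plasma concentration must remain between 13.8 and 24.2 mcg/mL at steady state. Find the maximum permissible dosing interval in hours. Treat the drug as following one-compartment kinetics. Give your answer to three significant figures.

1.34 h

Between IV bolus doses, concentration decays as C = C₀·e^(−kτ), so C_peak/C_trough = e^(kτ).
τ_max = ln(C_peak/C_trough) / k = ln(24.2/13.8) / 0.4200 = 0.5617 / 0.4200 = 1.337 h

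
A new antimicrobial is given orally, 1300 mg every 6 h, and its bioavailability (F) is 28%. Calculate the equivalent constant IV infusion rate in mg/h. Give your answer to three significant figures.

Equivalent systemic input: infusion rate = F·D/τ.
Rate = 0.28 × 1300 / 6 = 60.67 mg/h

60.7 mg/h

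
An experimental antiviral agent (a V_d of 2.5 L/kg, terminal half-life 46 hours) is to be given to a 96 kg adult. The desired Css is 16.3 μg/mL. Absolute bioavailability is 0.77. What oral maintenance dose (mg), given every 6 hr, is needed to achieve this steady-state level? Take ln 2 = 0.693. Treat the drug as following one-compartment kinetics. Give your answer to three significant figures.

459 mg

Vd(total) = 96 kg × 2.5 L/kg = 240.0 L
CL = ln 2 · Vd / t½ = 0.693 × 240.0 / 46 = 3.616 L/h
D = CL × Css × τ / F = 3.616 × 16.3 × 6 / 0.77 = 459.3 mg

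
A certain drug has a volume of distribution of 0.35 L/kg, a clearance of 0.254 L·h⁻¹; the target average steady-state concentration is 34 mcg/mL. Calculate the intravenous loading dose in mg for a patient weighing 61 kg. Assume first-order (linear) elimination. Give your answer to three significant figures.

Vd(total) = 61 kg × 0.35 L/kg = 21.35 L
Loading dose depends on Vd (not clearance): it fills the distribution volume.
LD = Vd × C = 21.35 × 34.00 = 725.9 mg

726 mg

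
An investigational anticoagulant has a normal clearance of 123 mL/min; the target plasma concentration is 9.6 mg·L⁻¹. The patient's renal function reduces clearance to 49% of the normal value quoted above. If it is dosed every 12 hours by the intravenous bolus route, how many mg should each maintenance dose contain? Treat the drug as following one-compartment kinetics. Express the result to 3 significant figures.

CL = 123 mL/min × 60/1000 = 7.380 L/h
Patient clearance = 0.49 × 7.380 = 3.616 L/h
D = CL × Css × τ = 3.616 × 9.6 × 12 = 416.6 mg

417 mg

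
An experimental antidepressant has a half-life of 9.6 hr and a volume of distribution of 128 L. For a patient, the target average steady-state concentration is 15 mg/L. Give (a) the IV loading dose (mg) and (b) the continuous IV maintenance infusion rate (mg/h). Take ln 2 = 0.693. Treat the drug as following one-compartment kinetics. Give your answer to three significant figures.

LD = Vd × C = 128.0 × 15 = 1920 mg
CL = 0.693 × Vd / t½ = 0.693 × 128.0 / 9.6 = 9.240 L/h
Infusion rate = CL × Css = 9.240 × 15 = 138.6 mg/h

(a) 1920 mg; (b) 139 mg/h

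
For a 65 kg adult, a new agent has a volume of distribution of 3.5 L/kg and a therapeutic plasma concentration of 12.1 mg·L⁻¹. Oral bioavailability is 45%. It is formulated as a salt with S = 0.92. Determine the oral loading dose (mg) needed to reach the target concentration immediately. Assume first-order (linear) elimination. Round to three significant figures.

6650 mg

Total Vd = 3.5 × 65 = 227.5 L
LD = Vd × C / F / S = 227.5 × 12.10 / 0.45 / 0.92 = 6649 mg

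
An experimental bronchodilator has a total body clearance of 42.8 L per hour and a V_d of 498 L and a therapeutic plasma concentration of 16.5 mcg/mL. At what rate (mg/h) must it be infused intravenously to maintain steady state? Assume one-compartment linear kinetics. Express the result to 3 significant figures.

706 mg/h

Rate = CL × Css = 42.80 × 16.5 = 706.2 mg/h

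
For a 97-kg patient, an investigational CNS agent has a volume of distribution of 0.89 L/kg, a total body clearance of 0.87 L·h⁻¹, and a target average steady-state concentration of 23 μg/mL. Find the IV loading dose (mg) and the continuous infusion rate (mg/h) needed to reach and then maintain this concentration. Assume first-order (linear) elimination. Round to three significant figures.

Vd(total) = 97 kg × 0.89 L/kg = 86.33 L
LD = Vd · C_target = 86.33 × 23 = 1986 mg
Maintenance: replace elimination → rate = CL × Css = 0.8700 × 23 = 20.01 mg/h

(a) 1990 mg; (b) 20.0 mg/h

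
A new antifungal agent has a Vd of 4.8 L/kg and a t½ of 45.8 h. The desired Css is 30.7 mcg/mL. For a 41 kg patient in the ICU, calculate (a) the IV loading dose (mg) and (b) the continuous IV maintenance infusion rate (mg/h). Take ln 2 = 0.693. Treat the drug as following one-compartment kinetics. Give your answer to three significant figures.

Vd(total) = 41 kg × 4.8 L/kg = 196.8 L
LD = Vd × C = 196.8 × 30.7 = 6042 mg
CL = 0.693 × Vd / t½ = 0.693 × 196.8 / 45.8 = 2.978 L/h
Infusion rate = CL × Css = 2.978 × 30.7 = 91.42 mg/h

(a) 6040 mg; (b) 91.4 mg/h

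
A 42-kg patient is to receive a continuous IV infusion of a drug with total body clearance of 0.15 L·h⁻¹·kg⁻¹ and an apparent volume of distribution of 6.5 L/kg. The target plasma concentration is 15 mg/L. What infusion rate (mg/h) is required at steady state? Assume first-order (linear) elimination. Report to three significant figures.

CL = 0.15 L·h⁻¹·kg⁻¹ × 42 kg = 6.300 L/h
At steady state, infusion rate equals elimination rate: rate in = CL × Css.
Infusion rate = CL · Css = 6.300 L/h × 15 mg/L = 94.50 mg/h

94.5 mg/h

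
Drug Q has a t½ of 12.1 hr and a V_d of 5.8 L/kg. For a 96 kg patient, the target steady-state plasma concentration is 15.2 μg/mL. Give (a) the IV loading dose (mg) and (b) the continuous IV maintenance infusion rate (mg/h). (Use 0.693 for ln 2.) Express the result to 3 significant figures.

(a) 8460 mg; (b) 485 mg/h

Vd = 5.8 L/kg × 96 kg = 556.8 L
LD = Vd × C = 556.8 × 15.2 = 8463 mg
CL = 0.693 × Vd / t½ = 0.693 × 556.8 / 12.1 = 31.89 L/h
Infusion rate = CL × Css = 31.89 × 15.2 = 484.7 mg/h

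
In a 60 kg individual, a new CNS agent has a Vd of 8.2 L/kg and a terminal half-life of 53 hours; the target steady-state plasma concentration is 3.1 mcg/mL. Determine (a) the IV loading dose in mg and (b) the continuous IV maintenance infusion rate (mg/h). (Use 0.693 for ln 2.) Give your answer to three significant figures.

(a) 1530 mg; (b) 19.9 mg/h

Vd = 8.2 L/kg × 60 kg = 492.0 L
LD = Vd × C = 492.0 × 3.1 = 1525 mg
CL = 0.693 × Vd / t½ = 0.693 × 492.0 / 53 = 6.433 L/h
Infusion rate = CL × Css = 6.433 × 3.1 = 19.94 mg/h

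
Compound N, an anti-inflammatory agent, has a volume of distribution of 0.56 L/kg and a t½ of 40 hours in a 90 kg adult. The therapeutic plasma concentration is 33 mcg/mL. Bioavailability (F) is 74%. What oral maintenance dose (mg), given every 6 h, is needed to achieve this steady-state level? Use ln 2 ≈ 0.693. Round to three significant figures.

Vd = 0.56 L/kg × 90 kg = 50.40 L
CL = ln 2 · Vd / t½ = 0.693 × 50.40 / 40 = 0.8732 L/h
D = CL × Css × τ / F = 0.8732 × 33 × 6 / 0.74 = 233.6 mg

234 mg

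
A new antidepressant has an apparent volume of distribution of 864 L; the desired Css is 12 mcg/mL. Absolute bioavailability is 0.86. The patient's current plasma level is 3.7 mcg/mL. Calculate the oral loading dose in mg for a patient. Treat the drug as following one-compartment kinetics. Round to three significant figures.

Concentration deficit ΔC = 12 − 3.7 = 8.300 mg/L
LD = Vd × ΔC / F = 864.0 × 8.300 / 0.86 = 8339 mg

8340 mg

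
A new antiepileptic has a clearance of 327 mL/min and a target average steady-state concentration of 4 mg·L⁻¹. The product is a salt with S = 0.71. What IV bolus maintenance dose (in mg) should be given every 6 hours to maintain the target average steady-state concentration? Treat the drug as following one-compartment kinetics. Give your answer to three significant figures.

Convert clearance: 327 mL/min × 60 min/h ÷ 1000 mL/L = 19.62 L/h
D = CL × Css × τ / S = 19.62 × 4 × 6 / 0.71 = 663.2 mg

663 mg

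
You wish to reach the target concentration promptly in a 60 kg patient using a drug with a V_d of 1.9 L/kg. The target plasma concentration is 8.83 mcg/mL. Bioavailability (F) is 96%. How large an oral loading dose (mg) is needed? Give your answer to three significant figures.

Vd(total) = 60 kg × 1.9 L/kg = 114.0 L
LD = Vd × C / F = 114.0 × 8.830 / 0.96 = 1049 mg

1050 mg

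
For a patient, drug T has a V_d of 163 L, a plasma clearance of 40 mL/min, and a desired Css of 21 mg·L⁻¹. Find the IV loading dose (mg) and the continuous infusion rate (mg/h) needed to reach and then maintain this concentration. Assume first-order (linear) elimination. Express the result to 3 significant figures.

LD = Vd · C_target = 163.0 × 21 = 3423 mg
CL = 40 mL/min = 40 × 0.06 = 2.400 L/h
Maintenance: replace elimination → rate = CL × Css = 2.400 × 21 = 50.40 mg/h

(a) 3420 mg; (b) 50.4 mg/h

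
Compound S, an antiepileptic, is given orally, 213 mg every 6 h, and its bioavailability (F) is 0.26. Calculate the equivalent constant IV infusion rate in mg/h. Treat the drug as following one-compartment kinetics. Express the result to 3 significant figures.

9.23 mg/h

Equivalent systemic input: infusion rate = F·D/τ.
Rate = 0.26 × 213 / 6 = 9.230 mg/h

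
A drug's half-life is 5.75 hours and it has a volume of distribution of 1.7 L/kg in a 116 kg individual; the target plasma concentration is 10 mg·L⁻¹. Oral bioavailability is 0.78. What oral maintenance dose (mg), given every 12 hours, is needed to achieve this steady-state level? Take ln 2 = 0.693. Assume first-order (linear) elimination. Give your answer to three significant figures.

Vd = 1.7 L/kg × 116 kg = 197.2 L
k = 0.693/5.75 = 0.1205 h⁻¹, so CL = k·Vd = 0.1205 × 197.2 = 23.76 L/h
D = CL × Css × τ / F = 23.76 × 10 × 12 / 0.78 = 3655 mg

3660 mg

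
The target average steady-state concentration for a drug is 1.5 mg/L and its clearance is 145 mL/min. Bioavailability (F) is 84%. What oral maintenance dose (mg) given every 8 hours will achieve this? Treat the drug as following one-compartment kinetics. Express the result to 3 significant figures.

124 mg

CL = 145 mL/min = 145 × 0.06 = 8.700 L/h
At steady state, dose per interval replaces the amount cleared in that interval: F·D/τ = CL·Css.
D = CL × Css × τ / F = 8.700 × 1.5 × 8 / 0.84 = 124.3 mg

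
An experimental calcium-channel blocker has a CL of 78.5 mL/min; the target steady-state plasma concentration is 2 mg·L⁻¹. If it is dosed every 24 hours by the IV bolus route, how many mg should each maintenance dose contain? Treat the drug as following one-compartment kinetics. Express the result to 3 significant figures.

CL = 78.5 mL/min × 60/1000 = 4.710 L/h
At steady state, dose per interval replaces the amount cleared in that interval: D/τ = CL·Css.
D = CL × Css × τ = 4.710 × 2 × 24 = 226.1 mg

226 mg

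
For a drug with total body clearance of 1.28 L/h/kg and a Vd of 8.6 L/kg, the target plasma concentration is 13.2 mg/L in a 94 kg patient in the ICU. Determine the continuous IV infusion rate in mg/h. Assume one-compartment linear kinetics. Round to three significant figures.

CL = 1.28 L/h/kg × 94 kg = 120.3 L/h
Infusion rate = CL · Css = 120.3 L/h × 13.2 mg/L = 1588 mg/h

1590 mg/h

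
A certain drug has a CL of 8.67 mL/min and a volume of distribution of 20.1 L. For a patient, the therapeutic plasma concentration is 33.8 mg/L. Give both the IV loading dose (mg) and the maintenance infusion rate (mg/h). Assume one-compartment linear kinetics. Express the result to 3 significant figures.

LD = Vd · C_target = 20.10 × 33.8 = 679.4 mg
CL = 8.67 mL/min = 8.67 × 0.06 = 0.5202 L/h
Maintenance infusion rate = CL × Css = 0.5202 × 33.8 = 17.58 mg/h

(a) 679 mg; (b) 17.6 mg/h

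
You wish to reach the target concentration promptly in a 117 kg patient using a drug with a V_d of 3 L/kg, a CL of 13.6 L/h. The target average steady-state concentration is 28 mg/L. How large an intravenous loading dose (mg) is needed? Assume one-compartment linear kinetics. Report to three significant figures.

Vd = 3 L/kg × 117 kg = 351.0 L
LD = Vd × C = 351.0 × 28.00 = 9828 mg

9830 mg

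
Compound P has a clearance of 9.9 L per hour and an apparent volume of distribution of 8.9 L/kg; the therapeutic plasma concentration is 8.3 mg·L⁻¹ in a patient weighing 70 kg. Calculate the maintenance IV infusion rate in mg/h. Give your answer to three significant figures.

82.2 mg/h

Infusion rate = CL · Css = 9.900 L/h × 8.3 mg/L = 82.17 mg/h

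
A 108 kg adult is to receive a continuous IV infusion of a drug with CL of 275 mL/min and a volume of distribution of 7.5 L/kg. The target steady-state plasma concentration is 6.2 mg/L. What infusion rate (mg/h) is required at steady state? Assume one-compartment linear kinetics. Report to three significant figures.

102 mg/h

CL = 275 mL/min = 275 × 0.06 = 16.50 L/h
Vd does not affect the maintenance rate; only clearance governs steady-state input.
R₀ = 16.50 × 6.2 = 102.3 mg/h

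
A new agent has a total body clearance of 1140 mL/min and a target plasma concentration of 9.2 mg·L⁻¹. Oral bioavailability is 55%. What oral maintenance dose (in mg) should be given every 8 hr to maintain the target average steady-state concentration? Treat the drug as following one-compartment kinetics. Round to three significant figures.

Convert clearance: 1140 mL/min × 60 min/h ÷ 1000 mL/L = 68.40 L/h
At steady state, dose per interval replaces the amount cleared in that interval: F·D/τ = CL·Css.
D = CL × Css × τ / F = 68.40 × 9.2 × 8 / 0.55 = 9153 mg

9150 mg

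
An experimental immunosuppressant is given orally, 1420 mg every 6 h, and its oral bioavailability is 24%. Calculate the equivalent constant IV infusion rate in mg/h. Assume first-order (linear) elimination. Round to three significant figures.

56.8 mg/h

Equivalent systemic input: infusion rate = F·D/τ.
Rate = 0.24 × 1420 / 6 = 56.80 mg/h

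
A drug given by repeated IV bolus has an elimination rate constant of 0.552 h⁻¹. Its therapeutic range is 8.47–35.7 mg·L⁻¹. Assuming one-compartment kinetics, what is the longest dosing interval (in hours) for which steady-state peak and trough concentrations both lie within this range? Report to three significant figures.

Between IV bolus doses, concentration decays as C = C₀·e^(−kτ), so C_peak/C_trough = e^(kτ).
τ_max = ln(C_peak/C_trough) / k = ln(35.7/8.47) / 0.5520 = 1.439 / 0.5520 = 2.607 h

2.61 h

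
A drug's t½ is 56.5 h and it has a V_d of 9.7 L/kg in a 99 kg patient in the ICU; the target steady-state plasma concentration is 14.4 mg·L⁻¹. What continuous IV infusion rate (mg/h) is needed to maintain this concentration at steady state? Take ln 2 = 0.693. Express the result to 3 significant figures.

170 mg/h

Total Vd = 9.7 × 99 = 960.3 L
k = 0.693/56.5 = 0.01227 h⁻¹, so CL = k·Vd = 0.01227 × 960.3 = 11.78 L/h
Infusion rate = CL × Css = 11.78 × 14.4 = 169.6 mg/h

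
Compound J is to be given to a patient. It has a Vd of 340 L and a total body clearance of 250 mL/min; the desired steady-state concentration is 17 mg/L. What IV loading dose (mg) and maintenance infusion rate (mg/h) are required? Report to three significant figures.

Loading dose = Vd × C = 340.0 × 17 = 5780 mg
CL = 250 mL/min = 250 × 0.06 = 15.00 L/h
Maintenance: replace elimination → rate = CL × Css = 15.00 × 17 = 255.0 mg/h

(a) 5780 mg; (b) 255 mg/h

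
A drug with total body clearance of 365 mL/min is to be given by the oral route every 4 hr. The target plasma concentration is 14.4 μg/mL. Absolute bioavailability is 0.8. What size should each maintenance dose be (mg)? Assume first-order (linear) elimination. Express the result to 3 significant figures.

1580 mg

CL = 365 mL/min × 60/1000 = 21.90 L/h
D = CL × Css × τ / F = 21.90 × 14.4 × 4 / 0.8 = 1577 mg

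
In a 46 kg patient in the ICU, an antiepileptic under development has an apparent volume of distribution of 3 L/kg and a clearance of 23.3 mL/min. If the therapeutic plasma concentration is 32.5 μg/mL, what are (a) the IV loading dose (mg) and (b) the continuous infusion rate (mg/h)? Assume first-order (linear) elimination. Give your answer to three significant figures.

(a) 4490 mg; (b) 45.4 mg/h

Vd = 3 L/kg × 46 kg = 138.0 L
Loading dose = Vd × C = 138.0 × 32.5 = 4485 mg
CL = 23.3 mL/min × 60/1000 = 1.398 L/h
Maintenance infusion rate = CL × Css = 1.398 × 32.5 = 45.44 mg/h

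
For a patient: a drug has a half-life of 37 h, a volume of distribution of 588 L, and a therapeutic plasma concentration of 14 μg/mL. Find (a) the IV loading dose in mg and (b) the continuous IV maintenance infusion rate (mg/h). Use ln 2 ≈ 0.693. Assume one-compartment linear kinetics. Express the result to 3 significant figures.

LD = Vd × C = 588.0 × 14 = 8232 mg
CL = 0.693 × Vd / t½ = 0.693 × 588.0 / 37 = 11.01 L/h
Infusion rate = CL × Css = 11.01 × 14 = 154.1 mg/h

(a) 8230 mg; (b) 154 mg/h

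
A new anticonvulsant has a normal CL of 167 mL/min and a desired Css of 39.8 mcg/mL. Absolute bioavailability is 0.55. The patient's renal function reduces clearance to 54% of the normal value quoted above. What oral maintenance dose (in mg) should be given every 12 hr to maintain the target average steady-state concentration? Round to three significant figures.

4700 mg

CL = 167 mL/min = 167 × 0.06 = 10.02 L/h
Patient clearance = 0.54 × 10.02 = 5.411 L/h
D = CL × Css × τ / F = 5.411 × 39.8 × 12 / 0.55 = 4699 mg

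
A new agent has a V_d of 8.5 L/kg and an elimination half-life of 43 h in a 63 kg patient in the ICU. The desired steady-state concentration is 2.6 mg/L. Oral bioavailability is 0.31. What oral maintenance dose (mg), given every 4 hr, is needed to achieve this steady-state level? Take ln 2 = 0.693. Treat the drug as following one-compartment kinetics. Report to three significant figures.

290 mg

Total Vd = 8.5 × 63 = 535.5 L
CL = ln 2 · Vd / t½ = 0.693 × 535.5 / 43 = 8.630 L/h
D = CL × Css × τ / F = 8.630 × 2.6 × 4 / 0.31 = 289.5 mg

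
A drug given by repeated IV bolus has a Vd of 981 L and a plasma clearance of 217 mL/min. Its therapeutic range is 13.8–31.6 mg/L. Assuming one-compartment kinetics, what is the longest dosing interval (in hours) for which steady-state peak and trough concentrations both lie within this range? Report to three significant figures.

62.4 h

CL = 217 mL/min = 217 × 0.06 = 13.02 L/h
k = CL / Vd = 13.02 / 981.0 = 0.01327 h⁻¹
Between IV bolus doses, concentration decays as C = C₀·e^(−kτ), so C_peak/C_trough = e^(kτ).
τ_max = ln(C_peak/C_trough) / k = ln(31.6/13.8) / 0.01327 = 0.8285 / 0.01327 = 62.43 h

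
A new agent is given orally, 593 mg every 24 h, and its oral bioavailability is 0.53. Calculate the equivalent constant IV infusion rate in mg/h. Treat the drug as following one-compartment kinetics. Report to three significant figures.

13.1 mg/h

Equivalent systemic input: infusion rate = F·D/τ.
Rate = 0.53 × 593 / 24 = 13.10 mg/h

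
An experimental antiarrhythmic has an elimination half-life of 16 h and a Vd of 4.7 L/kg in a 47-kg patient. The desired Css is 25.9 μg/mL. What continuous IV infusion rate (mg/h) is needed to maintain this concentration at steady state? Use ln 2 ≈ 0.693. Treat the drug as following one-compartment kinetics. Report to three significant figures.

248 mg/h

Vd = 4.7 L/kg × 47 kg = 220.9 L
CL = 0.693 × Vd / t½ = 0.693 × 220.9 / 16 = 9.568 L/h
Infusion rate = CL × Css = 9.568 × 25.9 = 247.8 mg/h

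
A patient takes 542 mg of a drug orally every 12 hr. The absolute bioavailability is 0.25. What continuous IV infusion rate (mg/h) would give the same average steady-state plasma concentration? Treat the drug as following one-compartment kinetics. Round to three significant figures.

11.3 mg/h

Equivalent systemic input: infusion rate = F·D/τ.
Rate = 0.25 × 542 / 12 = 11.29 mg/h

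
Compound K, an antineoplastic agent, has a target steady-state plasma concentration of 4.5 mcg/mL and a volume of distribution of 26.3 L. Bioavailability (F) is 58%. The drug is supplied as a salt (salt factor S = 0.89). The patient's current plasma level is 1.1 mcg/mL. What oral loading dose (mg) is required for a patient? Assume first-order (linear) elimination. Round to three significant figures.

173 mg

Concentration deficit ΔC = 4.5 − 1.1 = 3.400 mg/L
LD = Vd × ΔC / F / S = 26.30 × 3.400 / 0.58 / 0.89 = 173.2 mg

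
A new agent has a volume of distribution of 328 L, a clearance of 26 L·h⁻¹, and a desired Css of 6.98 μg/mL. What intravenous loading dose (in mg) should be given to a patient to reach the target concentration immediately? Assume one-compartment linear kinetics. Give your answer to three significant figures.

2290 mg

LD = Vd × C = 328.0 × 6.980 = 2289 mg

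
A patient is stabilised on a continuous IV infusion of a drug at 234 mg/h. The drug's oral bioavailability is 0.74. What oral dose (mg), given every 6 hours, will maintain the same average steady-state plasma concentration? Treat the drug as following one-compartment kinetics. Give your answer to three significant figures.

1900 mg

To maintain the same Css, the systemic dosing rate must be unchanged: F·D/τ = infusion rate.
D = rate × τ / F = 234 × 6 / 0.74 = 1897 mg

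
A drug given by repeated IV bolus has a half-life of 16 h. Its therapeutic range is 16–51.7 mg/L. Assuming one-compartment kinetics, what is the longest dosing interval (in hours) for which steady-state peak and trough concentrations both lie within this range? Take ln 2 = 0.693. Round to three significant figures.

27.1 h

k = 0.693 / t½ = 0.693 / 16 = 0.04331 h⁻¹
Between IV bolus doses, concentration decays as C = C₀·e^(−kτ), so C_peak/C_trough = e^(kτ).
τ_max = ln(C_peak/C_trough) / k = ln(51.7/16) / 0.04331 = 1.173 / 0.04331 = 27.08 h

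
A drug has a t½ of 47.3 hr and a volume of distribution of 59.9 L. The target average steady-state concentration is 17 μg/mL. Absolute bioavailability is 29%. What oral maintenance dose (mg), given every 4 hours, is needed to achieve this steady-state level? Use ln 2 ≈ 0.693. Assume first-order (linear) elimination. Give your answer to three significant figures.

k = 0.693/47.3 = 0.01465 h⁻¹, so CL = k·Vd = 0.01465 × 59.90 = 0.8775 L/h
D = CL × Css × τ / F = 0.8775 × 17 × 4 / 0.29 = 205.8 mg

206 mg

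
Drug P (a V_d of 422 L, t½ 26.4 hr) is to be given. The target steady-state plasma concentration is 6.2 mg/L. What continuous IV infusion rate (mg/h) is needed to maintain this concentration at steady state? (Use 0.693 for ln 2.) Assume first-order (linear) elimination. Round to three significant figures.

CL = ln 2 · Vd / t½ = 0.693 × 422.0 / 26.4 = 11.08 L/h
Infusion rate = CL × Css = 11.08 × 6.2 = 68.70 mg/h

68.7 mg/h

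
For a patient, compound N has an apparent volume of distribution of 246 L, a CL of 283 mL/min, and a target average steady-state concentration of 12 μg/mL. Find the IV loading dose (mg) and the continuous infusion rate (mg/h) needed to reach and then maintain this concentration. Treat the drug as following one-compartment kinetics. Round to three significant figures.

LD = Vd · C_target = 246.0 × 12 = 2952 mg
CL = 283 mL/min = 283 × 0.06 = 16.98 L/h
Maintenance infusion rate = CL × Css = 16.98 × 12 = 203.8 mg/h

(a) 2950 mg; (b) 204 mg/h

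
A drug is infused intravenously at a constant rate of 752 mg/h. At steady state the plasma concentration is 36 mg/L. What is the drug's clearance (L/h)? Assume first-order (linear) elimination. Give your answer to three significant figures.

At steady state, infusion rate = CL × Css, so CL = rate / Css.
CL = 752 / 36 = 20.89 L/h

20.9 L/h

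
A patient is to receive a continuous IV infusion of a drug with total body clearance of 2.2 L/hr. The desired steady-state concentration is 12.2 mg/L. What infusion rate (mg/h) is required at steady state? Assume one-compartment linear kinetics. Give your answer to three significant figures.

26.8 mg/h

Infusion rate = CL · Css = 2.200 L/h × 12.2 mg/L = 26.84 mg/h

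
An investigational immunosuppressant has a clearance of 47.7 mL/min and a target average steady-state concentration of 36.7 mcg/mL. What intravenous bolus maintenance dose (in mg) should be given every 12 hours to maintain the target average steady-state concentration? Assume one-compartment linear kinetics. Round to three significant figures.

CL = 47.7 mL/min × 60/1000 = 2.862 L/h
D = CL × Css × τ = 2.862 × 36.7 × 12 = 1260 mg

1260 mg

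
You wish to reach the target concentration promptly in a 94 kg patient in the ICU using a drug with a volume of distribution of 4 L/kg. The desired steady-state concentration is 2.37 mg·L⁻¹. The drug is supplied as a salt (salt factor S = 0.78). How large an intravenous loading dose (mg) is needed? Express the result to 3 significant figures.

1140 mg

Total Vd = 4 × 94 = 376.0 L
The loading dose fills Vd to the target concentration.
LD = Vd × C / S = 376.0 × 2.370 / 0.78 = 1142 mg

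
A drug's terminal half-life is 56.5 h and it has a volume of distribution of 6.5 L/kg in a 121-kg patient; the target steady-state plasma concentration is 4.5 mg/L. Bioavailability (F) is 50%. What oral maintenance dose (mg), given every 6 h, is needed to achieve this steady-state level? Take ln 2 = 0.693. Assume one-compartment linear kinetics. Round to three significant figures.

521 mg

Total Vd = 6.5 × 121 = 786.5 L
CL = 0.693 × Vd / t½ = 0.693 × 786.5 / 56.5 = 9.647 L/h
D = CL × Css × τ / F = 9.647 × 4.5 × 6 / 0.5 = 520.9 mg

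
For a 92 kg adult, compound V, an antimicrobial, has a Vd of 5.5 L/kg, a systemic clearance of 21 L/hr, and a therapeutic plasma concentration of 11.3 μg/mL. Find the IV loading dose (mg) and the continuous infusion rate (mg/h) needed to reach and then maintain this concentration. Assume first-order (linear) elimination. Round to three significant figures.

(a) 5720 mg; (b) 237 mg/h

Vd(total) = 92 kg × 5.5 L/kg = 506.0 L
LD = Vd · C_target = 506.0 × 11.3 = 5718 mg
Maintenance: replace elimination → rate = CL × Css = 21.00 × 11.3 = 237.3 mg/h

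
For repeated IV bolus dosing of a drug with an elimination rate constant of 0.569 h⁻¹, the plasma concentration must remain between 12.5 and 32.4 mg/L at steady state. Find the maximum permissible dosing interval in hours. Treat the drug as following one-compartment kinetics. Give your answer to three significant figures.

Between IV bolus doses, concentration decays as C = C₀·e^(−kτ), so C_peak/C_trough = e^(kτ).
τ_max = ln(C_peak/C_trough) / k = ln(32.4/12.5) / 0.5690 = 0.9524 / 0.5690 = 1.674 h

1.67 h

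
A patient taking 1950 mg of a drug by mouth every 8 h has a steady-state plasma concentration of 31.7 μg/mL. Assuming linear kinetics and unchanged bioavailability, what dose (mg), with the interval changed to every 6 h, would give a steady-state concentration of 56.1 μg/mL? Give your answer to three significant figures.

With linear kinetics, Css is proportional to dose rate (D/τ) at fixed clearance.
D₂ = D₁ × (Css,target / Css,current) × (τ₂/τ₁) = 1950 × (56.1/31.7) × (6/8) = 2588 mg

2590 mg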